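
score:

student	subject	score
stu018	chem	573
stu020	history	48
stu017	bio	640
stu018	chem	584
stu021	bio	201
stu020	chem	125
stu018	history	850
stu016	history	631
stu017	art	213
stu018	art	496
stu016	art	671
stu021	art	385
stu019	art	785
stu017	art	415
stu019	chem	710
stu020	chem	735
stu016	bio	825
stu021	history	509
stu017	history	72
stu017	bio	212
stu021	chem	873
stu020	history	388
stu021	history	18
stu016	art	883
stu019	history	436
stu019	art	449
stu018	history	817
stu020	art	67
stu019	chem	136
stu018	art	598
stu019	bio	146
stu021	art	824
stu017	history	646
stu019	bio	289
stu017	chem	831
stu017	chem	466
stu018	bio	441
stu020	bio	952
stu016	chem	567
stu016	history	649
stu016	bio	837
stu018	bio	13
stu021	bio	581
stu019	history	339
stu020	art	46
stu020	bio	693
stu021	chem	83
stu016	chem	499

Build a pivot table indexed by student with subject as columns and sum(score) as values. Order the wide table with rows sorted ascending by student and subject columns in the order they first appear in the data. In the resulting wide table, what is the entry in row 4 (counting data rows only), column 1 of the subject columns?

846

With rows sorted ascending by student, row 4 is student=stu019. subject columns in first-appearance order: chem, history, bio, art; column 1 is chem.
Long rows with student=stu019, subject=chem: 710 + 136 = 846.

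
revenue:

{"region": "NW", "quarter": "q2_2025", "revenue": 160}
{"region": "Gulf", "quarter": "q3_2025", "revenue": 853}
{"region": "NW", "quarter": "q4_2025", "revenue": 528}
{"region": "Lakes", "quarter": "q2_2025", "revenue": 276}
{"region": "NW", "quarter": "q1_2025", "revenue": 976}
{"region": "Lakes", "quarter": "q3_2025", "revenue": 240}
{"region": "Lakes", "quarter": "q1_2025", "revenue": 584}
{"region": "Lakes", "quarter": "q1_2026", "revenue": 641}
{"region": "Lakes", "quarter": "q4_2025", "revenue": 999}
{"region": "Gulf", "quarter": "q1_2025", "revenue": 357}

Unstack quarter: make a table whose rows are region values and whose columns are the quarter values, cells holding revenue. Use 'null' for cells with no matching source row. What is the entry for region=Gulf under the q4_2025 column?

No long-format row has region=Gulf and quarter=q4_2025, so the cell is null.

null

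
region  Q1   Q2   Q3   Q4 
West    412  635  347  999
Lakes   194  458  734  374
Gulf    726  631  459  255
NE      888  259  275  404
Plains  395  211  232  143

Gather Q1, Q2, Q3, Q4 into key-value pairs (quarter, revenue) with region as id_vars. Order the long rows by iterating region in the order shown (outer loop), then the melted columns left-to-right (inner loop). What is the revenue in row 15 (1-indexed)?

20 rows total (5 × 4). Row 15: index ⌊(15-1)/4⌋ = 3 into region → NE; (15-1) mod 4 = 2 into the melted columns → Q3.
So row 15 is (NE, Q3, 275); revenue = 275.

275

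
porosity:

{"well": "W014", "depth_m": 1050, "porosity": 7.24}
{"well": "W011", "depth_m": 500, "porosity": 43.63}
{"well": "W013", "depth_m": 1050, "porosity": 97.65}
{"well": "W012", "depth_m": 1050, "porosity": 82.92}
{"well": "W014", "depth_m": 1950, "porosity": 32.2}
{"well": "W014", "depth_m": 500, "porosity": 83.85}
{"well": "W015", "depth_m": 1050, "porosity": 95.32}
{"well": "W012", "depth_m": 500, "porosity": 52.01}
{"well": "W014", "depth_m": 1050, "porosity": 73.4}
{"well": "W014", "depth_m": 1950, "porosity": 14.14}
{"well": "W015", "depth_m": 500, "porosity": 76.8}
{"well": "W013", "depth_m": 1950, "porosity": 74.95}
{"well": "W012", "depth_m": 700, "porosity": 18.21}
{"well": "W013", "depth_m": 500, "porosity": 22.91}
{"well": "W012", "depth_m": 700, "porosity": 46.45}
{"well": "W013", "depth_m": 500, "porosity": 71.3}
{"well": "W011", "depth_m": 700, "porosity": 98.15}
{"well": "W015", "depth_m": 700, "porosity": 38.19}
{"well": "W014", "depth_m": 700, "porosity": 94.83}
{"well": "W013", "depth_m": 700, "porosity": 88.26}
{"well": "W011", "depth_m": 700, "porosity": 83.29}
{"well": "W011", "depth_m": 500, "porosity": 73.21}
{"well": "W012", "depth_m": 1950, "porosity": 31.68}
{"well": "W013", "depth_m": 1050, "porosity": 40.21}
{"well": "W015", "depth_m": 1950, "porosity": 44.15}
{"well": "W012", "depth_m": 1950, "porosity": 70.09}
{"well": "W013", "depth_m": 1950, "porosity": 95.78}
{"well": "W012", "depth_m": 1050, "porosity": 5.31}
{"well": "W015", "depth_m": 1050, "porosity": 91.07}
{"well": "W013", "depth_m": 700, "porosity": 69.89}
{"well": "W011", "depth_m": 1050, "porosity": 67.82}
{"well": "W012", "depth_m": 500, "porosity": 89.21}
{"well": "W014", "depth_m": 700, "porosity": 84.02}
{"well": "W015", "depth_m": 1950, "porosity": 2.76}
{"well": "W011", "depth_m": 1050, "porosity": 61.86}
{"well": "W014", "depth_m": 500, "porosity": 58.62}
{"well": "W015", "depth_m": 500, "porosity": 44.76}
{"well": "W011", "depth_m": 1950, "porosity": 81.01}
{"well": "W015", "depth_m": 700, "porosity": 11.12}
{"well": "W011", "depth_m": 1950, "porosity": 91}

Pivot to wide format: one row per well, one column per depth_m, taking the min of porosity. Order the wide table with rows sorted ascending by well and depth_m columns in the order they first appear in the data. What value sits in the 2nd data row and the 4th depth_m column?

With rows sorted ascending by well, row 2 is well=W012. depth_m columns in first-appearance order: 1050, 500, 1950, 700; column 4 is 700.
Long rows with well=W012, depth_m=700: min(18.21, 46.45) = 18.21.

18.21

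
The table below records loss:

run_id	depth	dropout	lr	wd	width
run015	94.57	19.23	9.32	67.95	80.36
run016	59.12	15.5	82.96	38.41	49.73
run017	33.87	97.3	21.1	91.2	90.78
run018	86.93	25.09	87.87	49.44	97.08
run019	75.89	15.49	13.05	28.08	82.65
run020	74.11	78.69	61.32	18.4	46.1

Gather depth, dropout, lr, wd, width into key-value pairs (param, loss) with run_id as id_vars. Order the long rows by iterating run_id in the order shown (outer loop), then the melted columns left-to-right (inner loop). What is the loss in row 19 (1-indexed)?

30 rows total (6 × 5). Row 19: index ⌊(19-1)/5⌋ = 3 into run_id → run018; (19-1) mod 5 = 3 into the melted columns → wd.
So row 19 is (run018, wd, 49.44); loss = 49.44.

49.44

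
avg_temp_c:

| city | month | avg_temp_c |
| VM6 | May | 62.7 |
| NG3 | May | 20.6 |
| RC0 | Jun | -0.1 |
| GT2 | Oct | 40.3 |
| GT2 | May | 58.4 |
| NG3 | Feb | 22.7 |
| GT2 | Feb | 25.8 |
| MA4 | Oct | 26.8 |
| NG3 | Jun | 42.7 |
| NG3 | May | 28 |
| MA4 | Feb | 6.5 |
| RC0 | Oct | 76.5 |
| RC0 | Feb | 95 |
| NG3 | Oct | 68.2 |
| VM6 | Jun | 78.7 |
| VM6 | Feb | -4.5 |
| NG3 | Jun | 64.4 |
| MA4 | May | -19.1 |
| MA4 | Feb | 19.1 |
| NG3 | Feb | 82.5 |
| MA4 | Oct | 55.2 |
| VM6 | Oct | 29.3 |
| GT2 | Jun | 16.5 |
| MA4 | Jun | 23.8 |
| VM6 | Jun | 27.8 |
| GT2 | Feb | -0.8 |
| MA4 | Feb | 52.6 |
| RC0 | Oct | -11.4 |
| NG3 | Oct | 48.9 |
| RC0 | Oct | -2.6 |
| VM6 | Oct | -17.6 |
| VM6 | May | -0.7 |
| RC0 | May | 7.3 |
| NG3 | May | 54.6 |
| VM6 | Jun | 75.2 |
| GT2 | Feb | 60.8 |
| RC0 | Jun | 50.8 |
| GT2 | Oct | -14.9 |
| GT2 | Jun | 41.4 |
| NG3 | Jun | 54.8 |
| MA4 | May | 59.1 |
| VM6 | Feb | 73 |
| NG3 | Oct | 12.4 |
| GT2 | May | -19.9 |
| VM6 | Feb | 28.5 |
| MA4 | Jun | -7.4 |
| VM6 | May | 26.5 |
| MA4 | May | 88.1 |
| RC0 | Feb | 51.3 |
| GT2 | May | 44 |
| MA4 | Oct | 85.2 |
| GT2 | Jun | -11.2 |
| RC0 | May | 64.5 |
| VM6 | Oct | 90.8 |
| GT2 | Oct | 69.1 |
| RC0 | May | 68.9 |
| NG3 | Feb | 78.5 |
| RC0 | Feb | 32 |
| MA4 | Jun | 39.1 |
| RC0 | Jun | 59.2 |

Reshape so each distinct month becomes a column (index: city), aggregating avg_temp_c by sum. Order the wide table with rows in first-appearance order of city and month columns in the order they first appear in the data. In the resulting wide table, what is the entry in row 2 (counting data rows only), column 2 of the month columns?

With rows in first-appearance order of city, row 2 is city=NG3. month columns in first-appearance order: May, Jun, Oct, Feb; column 2 is Jun.
Long rows with city=NG3, month=Jun: 42.7 + 64.4 + 54.8 = 161.9.

161.9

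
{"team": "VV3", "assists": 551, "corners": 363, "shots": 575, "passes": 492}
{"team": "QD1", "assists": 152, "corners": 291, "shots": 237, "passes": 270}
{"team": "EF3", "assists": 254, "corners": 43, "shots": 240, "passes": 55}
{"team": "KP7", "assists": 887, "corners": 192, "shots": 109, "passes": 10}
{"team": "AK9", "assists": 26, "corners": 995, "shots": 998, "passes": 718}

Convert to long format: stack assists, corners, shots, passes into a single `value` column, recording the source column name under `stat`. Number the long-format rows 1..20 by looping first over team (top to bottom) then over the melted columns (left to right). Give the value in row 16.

20 rows total (5 × 4). Row 16: index ⌊(16-1)/4⌋ = 3 into team → KP7; (16-1) mod 4 = 3 into the melted columns → passes.
So row 16 is (KP7, passes, 10); value = 10.

10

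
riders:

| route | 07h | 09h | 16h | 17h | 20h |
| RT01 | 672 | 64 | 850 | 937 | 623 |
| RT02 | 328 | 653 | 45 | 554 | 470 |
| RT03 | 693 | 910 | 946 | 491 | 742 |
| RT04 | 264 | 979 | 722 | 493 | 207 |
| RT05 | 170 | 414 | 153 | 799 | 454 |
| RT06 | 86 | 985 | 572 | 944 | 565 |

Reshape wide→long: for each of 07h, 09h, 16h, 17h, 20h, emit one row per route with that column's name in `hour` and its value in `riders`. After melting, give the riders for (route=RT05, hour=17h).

799

Unpivoting turns each (route, wide-column) pair into one long row.
The wide cell at row RT05, column 17h holds 799, so the long row (RT05, 17h) has riders=799.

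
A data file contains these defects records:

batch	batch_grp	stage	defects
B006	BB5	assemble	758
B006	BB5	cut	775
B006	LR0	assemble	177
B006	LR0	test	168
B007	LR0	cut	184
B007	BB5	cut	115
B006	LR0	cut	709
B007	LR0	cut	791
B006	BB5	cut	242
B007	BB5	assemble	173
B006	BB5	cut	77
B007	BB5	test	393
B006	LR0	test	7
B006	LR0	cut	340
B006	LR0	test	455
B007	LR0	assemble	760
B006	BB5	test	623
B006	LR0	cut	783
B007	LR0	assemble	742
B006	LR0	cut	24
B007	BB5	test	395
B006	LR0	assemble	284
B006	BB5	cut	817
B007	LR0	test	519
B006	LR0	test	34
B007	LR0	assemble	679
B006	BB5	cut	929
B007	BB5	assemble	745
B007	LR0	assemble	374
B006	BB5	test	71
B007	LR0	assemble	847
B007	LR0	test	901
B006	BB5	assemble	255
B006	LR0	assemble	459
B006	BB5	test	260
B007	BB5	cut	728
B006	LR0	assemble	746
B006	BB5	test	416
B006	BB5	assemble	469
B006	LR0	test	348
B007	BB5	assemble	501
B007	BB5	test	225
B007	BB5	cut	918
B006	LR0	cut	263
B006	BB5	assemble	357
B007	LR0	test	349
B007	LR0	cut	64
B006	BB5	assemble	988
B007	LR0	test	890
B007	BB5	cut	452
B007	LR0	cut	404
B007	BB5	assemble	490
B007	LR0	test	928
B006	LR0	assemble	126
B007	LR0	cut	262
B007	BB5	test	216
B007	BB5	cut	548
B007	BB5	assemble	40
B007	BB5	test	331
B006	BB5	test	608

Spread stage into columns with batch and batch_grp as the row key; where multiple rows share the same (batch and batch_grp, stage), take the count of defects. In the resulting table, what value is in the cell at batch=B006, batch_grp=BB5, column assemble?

Rows with batch=B006, batch_grp=BB5 and stage=assemble: defects values are 758, 255, 469, 357, 988.
5 rows match — count = 5.

5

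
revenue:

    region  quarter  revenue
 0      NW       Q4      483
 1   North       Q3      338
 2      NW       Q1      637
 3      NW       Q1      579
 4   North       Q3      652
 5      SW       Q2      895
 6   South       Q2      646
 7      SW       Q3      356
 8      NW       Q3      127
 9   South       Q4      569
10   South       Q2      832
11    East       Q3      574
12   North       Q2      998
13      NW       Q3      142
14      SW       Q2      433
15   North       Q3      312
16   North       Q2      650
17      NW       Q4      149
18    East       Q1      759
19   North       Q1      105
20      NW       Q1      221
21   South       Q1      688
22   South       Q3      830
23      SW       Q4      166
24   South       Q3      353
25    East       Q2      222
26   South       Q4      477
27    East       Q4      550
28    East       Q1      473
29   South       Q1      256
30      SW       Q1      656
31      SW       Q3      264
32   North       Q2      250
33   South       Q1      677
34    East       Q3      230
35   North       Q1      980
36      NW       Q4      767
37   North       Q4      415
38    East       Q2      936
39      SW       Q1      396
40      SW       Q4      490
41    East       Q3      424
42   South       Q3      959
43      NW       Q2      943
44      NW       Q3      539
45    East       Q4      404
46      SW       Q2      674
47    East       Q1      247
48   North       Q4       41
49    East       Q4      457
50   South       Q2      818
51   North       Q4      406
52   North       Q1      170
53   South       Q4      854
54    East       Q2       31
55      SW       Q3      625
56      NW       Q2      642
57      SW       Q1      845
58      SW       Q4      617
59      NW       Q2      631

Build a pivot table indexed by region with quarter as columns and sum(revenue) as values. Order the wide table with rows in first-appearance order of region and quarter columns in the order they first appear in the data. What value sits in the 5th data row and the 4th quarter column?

With rows in first-appearance order of region, row 5 is region=East. quarter columns in first-appearance order: Q4, Q3, Q1, Q2; column 4 is Q2.
Long rows with region=East, quarter=Q2: 222 + 936 + 31 = 1189.

1189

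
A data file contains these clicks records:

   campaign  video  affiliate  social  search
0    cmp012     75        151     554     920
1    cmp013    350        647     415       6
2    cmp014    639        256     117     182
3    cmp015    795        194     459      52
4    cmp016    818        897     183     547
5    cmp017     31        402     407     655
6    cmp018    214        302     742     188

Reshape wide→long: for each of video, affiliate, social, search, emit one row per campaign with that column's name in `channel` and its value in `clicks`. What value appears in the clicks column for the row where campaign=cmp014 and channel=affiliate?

Unpivoting turns each (campaign, wide-column) pair into one long row.
The wide cell at row cmp014, column affiliate holds 256, so the long row (cmp014, affiliate) has clicks=256.

256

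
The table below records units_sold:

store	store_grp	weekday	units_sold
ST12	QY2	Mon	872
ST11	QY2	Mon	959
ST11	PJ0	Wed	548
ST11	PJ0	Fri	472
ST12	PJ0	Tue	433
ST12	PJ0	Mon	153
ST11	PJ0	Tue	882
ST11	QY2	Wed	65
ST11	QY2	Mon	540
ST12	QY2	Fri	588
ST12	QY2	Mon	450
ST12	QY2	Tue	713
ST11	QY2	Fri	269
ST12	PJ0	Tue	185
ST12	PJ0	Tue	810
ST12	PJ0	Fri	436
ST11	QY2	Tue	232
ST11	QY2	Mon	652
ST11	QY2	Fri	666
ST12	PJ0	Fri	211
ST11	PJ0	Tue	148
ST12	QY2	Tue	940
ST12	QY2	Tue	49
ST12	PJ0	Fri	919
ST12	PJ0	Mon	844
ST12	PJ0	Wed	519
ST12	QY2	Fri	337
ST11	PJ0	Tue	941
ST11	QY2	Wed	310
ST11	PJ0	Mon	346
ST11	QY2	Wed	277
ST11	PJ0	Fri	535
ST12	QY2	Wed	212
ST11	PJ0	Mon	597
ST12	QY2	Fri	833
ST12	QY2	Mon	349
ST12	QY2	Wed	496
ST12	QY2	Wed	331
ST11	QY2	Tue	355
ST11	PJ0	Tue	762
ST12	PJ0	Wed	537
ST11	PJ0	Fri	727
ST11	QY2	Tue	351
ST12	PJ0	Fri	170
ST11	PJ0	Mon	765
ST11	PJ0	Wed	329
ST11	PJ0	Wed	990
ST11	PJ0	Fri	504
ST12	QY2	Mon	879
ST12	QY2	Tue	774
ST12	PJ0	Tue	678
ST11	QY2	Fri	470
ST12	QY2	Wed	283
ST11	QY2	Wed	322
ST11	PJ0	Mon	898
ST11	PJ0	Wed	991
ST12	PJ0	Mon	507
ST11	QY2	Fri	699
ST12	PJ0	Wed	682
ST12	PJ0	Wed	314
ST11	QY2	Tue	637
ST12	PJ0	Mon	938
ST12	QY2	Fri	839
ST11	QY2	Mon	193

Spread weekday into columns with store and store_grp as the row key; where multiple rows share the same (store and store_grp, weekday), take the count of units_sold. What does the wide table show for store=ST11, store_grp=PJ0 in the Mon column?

4

Rows with store=ST11, store_grp=PJ0 and weekday=Mon: units_sold values are 346, 597, 765, 898.
4 rows match — count = 4.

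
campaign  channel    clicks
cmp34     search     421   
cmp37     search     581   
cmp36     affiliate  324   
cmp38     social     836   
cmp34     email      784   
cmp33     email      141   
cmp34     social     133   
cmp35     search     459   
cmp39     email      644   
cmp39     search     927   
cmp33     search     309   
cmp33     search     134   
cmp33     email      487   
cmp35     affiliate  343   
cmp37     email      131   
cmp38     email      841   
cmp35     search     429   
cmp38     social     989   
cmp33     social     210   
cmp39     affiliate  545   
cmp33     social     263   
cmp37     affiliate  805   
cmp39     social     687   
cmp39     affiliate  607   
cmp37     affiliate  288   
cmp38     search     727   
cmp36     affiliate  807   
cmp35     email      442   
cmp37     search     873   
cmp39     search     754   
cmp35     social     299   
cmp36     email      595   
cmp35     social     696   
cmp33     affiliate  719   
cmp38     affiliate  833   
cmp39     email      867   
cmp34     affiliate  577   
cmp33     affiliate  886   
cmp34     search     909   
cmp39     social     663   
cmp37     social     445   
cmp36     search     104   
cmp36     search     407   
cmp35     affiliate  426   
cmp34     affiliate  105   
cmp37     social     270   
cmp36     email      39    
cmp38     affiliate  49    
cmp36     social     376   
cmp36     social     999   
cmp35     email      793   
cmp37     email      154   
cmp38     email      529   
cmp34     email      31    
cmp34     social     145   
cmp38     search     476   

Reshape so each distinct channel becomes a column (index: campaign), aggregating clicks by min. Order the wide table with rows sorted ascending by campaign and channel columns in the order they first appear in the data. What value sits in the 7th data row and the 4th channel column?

With rows sorted ascending by campaign, row 7 is campaign=cmp39. channel columns in first-appearance order: search, affiliate, social, email; column 4 is email.
Long rows with campaign=cmp39, channel=email: min(644, 867) = 644.

644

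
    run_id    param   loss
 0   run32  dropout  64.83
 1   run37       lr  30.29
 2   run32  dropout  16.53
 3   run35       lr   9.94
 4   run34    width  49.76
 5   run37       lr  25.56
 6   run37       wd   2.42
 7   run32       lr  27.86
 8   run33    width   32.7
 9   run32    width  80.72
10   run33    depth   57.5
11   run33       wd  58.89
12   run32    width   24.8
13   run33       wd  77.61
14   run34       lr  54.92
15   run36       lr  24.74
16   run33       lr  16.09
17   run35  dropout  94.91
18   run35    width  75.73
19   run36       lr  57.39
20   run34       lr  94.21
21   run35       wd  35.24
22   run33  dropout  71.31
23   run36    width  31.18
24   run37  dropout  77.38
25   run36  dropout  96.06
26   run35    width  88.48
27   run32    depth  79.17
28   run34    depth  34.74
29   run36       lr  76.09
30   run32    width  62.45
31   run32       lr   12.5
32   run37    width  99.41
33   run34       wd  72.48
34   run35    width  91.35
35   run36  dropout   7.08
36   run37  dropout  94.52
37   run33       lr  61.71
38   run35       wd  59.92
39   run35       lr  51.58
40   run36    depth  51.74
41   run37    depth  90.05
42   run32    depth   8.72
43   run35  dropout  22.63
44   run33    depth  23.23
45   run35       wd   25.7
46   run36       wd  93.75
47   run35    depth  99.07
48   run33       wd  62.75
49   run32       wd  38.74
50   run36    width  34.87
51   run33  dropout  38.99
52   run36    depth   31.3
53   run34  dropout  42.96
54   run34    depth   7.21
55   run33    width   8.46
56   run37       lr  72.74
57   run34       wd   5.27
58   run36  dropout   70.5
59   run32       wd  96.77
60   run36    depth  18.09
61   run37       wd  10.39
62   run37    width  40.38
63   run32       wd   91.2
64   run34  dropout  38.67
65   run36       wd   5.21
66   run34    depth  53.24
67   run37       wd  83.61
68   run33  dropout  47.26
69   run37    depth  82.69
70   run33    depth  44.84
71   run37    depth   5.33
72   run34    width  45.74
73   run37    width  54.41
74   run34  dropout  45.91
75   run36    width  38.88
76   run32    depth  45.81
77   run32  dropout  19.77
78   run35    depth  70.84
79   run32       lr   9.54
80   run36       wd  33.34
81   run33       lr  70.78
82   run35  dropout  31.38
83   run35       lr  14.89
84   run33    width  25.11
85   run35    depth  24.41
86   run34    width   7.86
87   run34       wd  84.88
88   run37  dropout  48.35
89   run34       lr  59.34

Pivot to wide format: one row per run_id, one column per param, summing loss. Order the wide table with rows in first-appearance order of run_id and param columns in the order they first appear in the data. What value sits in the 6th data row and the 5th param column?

With rows in first-appearance order of run_id, row 6 is run_id=run36. param columns in first-appearance order: dropout, lr, width, wd, depth; column 5 is depth.
Long rows with run_id=run36, param=depth: 51.74 + 31.3 + 18.09 = 101.13.

101.13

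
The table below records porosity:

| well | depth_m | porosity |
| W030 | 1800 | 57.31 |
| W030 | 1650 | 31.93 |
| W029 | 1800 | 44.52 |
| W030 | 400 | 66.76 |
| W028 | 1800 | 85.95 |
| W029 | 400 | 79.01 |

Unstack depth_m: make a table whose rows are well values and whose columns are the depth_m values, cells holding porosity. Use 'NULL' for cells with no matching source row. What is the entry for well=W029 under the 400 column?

79.01

The long row with well=W029, depth_m=400 has porosity=79.01.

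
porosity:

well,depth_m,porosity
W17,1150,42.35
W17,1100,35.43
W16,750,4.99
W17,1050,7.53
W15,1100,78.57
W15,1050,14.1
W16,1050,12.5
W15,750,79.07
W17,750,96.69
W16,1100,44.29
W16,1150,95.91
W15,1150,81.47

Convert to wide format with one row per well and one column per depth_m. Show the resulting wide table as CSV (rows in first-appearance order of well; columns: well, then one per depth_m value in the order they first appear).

Columns: well plus the 4 distinct depth_m values (1150, 1100, 750, 1050).
For example, row W17 column 1150 takes porosity=42.35 from the long row (W17, 1150).

well,1150,1100,750,1050
W17,42.35,35.43,96.69,7.53
W16,95.91,44.29,4.99,12.5
W15,81.47,78.57,79.07,14.1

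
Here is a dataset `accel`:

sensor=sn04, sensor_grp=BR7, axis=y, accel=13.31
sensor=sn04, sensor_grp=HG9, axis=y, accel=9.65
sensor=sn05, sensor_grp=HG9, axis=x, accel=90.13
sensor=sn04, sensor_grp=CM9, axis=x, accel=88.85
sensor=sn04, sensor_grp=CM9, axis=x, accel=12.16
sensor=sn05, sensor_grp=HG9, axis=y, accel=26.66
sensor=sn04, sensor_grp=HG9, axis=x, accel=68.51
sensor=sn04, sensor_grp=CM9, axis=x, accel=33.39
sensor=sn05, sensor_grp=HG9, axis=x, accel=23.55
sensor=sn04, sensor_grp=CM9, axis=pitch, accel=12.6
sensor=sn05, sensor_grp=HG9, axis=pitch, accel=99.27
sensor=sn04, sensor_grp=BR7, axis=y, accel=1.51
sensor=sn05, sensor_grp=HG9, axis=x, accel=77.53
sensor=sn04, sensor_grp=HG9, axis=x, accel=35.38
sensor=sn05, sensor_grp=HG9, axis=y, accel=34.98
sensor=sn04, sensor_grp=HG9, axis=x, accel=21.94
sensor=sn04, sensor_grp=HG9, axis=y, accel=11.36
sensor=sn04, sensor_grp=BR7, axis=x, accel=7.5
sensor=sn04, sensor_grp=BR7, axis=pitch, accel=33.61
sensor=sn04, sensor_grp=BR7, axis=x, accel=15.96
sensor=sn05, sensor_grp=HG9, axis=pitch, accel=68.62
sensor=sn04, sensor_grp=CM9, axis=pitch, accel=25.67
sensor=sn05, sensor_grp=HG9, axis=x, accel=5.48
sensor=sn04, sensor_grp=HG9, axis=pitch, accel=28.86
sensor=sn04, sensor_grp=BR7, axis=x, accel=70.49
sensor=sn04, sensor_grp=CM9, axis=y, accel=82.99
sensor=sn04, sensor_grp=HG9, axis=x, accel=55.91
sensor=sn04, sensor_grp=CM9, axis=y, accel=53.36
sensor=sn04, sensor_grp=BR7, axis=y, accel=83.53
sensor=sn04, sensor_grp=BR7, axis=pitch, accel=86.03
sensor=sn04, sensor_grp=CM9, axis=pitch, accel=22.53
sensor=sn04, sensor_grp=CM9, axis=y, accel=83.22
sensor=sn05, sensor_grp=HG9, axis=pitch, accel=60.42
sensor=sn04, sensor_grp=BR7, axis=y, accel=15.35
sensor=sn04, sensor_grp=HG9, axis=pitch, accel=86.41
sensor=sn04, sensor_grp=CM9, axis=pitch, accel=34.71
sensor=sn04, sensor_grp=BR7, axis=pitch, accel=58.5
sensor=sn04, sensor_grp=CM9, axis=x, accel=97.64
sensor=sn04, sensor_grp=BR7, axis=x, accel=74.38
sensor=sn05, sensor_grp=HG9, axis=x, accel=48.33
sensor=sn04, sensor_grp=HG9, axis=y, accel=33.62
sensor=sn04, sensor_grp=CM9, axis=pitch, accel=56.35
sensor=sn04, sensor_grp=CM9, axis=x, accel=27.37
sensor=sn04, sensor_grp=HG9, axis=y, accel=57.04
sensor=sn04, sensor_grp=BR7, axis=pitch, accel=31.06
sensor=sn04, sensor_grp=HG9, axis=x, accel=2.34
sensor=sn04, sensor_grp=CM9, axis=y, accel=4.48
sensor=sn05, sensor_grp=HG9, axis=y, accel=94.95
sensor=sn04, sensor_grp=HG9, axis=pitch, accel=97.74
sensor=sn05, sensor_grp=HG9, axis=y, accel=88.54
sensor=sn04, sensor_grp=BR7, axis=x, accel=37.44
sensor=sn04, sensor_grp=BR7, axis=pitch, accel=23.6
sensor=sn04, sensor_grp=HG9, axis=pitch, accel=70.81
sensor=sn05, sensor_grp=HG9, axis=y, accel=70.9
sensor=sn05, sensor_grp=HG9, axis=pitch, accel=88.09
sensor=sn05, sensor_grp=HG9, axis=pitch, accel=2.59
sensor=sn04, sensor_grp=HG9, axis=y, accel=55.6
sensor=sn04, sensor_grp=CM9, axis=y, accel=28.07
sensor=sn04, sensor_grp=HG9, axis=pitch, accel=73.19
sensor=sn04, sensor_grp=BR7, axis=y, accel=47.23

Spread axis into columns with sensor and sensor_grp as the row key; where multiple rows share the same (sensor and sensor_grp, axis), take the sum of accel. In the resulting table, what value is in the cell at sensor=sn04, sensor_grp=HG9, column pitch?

Rows with sensor=sn04, sensor_grp=HG9 and axis=pitch: accel values are 28.86, 86.41, 97.74, 70.81, 73.19.
28.86 + 86.41 + 97.74 + 70.81 + 73.19 = 357.01.

357.01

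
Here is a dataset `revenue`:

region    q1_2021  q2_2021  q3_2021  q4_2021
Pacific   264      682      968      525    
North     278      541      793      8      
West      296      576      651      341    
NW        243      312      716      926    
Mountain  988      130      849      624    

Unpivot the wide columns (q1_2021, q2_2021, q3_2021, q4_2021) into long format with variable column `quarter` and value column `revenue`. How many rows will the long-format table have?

5 region values × 4 melted columns = 20 rows.

20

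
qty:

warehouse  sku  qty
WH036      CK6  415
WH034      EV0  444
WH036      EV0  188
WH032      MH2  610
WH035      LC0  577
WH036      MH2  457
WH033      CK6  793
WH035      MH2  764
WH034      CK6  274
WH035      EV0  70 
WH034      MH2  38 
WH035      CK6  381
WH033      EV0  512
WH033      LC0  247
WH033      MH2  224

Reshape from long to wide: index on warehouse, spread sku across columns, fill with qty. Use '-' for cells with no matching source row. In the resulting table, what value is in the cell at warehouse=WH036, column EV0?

The long row with warehouse=WH036, sku=EV0 has qty=188.

188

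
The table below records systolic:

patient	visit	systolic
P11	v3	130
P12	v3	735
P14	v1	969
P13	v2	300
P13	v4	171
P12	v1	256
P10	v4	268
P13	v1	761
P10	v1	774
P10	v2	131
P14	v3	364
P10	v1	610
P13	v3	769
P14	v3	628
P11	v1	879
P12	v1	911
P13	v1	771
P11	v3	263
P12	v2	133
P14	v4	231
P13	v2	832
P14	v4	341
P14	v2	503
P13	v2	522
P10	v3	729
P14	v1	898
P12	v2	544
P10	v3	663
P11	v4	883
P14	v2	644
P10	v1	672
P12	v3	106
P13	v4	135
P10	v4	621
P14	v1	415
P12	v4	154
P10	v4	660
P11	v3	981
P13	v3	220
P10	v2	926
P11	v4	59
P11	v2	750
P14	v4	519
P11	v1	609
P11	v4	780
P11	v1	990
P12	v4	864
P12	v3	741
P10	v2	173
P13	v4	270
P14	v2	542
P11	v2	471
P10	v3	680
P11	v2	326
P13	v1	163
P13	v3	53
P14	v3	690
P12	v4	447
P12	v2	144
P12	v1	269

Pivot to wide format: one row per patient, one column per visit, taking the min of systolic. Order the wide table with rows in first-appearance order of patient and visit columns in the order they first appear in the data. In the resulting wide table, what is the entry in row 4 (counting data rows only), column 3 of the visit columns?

With rows in first-appearance order of patient, row 4 is patient=P13. visit columns in first-appearance order: v3, v1, v2, v4; column 3 is v2.
Long rows with patient=P13, visit=v2: min(300, 832, 522) = 300.

300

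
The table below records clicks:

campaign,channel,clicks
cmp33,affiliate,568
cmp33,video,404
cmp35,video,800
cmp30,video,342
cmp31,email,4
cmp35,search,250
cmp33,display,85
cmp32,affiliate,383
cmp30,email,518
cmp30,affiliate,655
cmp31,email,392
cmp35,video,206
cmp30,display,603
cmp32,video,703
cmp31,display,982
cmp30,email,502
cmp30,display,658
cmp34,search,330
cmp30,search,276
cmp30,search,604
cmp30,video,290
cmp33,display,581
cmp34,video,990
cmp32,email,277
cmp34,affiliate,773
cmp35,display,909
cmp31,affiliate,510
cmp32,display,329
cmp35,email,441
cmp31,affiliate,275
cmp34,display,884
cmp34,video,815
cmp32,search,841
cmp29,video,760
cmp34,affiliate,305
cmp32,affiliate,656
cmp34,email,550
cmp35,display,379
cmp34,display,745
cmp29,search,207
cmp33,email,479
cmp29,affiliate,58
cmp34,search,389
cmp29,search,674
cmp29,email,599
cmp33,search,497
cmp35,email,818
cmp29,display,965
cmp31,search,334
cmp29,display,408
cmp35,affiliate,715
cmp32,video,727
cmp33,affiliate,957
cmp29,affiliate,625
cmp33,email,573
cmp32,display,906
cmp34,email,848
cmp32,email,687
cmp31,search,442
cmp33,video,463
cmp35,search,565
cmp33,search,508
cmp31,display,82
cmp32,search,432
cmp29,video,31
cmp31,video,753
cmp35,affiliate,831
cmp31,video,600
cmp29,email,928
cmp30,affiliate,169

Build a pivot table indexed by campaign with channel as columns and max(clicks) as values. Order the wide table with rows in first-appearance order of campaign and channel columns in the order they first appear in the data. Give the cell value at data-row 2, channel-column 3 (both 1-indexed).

With rows in first-appearance order of campaign, row 2 is campaign=cmp35. channel columns in first-appearance order: affiliate, video, email, search, display; column 3 is email.
Long rows with campaign=cmp35, channel=email: max(441, 818) = 818.

818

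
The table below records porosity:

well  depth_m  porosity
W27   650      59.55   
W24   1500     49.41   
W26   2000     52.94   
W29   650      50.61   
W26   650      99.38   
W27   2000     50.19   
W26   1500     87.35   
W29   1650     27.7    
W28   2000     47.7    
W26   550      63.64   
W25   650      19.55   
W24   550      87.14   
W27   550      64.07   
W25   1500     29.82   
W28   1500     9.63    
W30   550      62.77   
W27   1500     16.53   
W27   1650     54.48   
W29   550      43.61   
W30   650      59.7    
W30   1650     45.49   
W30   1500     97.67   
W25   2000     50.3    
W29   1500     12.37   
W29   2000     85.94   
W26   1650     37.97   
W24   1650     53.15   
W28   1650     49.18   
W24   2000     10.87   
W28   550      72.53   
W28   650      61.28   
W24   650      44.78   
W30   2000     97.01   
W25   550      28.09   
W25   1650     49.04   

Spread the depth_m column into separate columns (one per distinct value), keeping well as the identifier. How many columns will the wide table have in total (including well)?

1 column for well plus 5 distinct depth_m values → 6 columns.

6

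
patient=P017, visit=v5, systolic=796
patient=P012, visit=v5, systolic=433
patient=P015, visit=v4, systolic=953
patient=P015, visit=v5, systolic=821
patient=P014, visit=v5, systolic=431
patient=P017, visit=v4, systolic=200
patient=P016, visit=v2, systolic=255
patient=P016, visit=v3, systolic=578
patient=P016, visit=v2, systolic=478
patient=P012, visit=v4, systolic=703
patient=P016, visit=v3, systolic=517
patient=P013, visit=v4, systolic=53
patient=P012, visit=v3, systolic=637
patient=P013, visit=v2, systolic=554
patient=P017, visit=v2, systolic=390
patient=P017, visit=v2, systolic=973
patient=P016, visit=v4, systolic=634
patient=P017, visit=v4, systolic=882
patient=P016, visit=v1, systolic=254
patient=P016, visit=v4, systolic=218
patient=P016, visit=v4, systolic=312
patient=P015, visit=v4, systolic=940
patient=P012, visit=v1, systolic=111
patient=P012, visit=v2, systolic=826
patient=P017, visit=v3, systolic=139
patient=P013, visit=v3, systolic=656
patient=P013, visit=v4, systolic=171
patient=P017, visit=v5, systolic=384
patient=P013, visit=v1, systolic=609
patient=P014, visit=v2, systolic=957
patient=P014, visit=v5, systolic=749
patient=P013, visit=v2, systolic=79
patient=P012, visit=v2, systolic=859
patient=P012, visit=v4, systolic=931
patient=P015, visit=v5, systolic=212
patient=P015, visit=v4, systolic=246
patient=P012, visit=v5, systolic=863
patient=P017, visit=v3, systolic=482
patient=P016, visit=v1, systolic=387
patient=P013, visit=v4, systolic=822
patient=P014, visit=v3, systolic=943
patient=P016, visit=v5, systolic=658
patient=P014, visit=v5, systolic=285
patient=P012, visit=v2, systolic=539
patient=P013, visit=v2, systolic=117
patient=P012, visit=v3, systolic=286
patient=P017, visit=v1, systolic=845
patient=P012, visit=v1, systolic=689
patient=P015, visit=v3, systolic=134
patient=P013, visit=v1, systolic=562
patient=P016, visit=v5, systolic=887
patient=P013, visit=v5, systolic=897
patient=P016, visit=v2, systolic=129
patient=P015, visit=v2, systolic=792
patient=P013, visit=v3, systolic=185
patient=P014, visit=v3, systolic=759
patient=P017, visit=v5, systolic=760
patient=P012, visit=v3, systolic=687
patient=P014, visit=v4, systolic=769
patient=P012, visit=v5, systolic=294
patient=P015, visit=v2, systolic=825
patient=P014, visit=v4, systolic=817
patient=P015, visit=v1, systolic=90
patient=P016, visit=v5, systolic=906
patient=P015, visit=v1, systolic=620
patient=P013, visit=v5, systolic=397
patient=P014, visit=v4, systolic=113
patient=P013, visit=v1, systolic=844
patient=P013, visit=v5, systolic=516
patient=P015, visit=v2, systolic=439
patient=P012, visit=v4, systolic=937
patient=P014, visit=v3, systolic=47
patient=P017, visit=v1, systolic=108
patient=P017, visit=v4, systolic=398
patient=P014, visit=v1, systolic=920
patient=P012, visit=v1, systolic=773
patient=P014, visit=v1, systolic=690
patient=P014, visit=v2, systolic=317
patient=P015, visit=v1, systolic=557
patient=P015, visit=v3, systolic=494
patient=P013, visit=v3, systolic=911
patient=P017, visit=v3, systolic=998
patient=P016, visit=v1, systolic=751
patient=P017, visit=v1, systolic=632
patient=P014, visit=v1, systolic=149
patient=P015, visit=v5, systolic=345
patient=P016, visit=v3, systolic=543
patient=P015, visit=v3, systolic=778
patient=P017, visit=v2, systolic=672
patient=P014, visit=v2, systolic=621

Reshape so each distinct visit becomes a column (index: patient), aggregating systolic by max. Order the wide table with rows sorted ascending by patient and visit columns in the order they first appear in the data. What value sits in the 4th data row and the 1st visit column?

With rows sorted ascending by patient, row 4 is patient=P015. visit columns in first-appearance order: v5, v4, v2, v3, v1; column 1 is v5.
Long rows with patient=P015, visit=v5: max(821, 212, 345) = 821.

821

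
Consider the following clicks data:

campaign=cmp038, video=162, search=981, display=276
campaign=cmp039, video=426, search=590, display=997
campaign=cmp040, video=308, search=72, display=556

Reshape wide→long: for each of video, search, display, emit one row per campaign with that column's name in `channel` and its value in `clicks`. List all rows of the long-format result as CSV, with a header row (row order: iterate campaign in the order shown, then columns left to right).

Each (campaign, column) pair becomes one row: 3 × 3 = 9 rows.
For example, (cmp038, video) → clicks=162.

campaign,channel,clicks
cmp038,video,162
cmp038,search,981
cmp038,display,276
cmp039,video,426
cmp039,search,590
cmp039,display,997
cmp040,video,308
cmp040,search,72
cmp040,display,556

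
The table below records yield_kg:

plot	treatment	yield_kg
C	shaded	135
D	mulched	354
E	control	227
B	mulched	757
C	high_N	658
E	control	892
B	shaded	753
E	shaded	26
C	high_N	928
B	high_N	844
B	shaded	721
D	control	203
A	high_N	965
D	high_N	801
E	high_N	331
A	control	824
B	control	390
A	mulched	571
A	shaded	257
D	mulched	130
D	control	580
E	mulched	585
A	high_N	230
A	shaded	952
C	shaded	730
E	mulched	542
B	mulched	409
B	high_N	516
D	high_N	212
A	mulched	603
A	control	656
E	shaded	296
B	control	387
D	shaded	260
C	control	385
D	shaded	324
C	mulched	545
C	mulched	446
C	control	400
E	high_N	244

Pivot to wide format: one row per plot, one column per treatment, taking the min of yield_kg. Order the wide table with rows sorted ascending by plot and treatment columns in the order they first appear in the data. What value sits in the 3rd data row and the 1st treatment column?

135

With rows sorted ascending by plot, row 3 is plot=C. treatment columns in first-appearance order: shaded, mulched, control, high_N; column 1 is shaded.
Long rows with plot=C, treatment=shaded: min(135, 730) = 135.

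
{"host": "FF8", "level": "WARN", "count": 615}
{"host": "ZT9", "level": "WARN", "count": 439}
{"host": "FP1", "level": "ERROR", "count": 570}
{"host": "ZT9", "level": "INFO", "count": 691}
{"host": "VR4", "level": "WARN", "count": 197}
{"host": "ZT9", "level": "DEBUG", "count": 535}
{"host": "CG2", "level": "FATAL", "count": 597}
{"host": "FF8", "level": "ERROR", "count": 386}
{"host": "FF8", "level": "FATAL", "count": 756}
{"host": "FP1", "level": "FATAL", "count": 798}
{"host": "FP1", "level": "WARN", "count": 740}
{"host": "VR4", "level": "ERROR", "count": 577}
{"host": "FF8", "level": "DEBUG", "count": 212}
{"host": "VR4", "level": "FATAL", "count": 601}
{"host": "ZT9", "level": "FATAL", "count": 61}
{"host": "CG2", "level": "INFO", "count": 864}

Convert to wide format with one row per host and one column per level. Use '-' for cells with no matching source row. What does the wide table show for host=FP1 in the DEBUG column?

No long-format row has host=FP1 and level=DEBUG, so the cell is -.

-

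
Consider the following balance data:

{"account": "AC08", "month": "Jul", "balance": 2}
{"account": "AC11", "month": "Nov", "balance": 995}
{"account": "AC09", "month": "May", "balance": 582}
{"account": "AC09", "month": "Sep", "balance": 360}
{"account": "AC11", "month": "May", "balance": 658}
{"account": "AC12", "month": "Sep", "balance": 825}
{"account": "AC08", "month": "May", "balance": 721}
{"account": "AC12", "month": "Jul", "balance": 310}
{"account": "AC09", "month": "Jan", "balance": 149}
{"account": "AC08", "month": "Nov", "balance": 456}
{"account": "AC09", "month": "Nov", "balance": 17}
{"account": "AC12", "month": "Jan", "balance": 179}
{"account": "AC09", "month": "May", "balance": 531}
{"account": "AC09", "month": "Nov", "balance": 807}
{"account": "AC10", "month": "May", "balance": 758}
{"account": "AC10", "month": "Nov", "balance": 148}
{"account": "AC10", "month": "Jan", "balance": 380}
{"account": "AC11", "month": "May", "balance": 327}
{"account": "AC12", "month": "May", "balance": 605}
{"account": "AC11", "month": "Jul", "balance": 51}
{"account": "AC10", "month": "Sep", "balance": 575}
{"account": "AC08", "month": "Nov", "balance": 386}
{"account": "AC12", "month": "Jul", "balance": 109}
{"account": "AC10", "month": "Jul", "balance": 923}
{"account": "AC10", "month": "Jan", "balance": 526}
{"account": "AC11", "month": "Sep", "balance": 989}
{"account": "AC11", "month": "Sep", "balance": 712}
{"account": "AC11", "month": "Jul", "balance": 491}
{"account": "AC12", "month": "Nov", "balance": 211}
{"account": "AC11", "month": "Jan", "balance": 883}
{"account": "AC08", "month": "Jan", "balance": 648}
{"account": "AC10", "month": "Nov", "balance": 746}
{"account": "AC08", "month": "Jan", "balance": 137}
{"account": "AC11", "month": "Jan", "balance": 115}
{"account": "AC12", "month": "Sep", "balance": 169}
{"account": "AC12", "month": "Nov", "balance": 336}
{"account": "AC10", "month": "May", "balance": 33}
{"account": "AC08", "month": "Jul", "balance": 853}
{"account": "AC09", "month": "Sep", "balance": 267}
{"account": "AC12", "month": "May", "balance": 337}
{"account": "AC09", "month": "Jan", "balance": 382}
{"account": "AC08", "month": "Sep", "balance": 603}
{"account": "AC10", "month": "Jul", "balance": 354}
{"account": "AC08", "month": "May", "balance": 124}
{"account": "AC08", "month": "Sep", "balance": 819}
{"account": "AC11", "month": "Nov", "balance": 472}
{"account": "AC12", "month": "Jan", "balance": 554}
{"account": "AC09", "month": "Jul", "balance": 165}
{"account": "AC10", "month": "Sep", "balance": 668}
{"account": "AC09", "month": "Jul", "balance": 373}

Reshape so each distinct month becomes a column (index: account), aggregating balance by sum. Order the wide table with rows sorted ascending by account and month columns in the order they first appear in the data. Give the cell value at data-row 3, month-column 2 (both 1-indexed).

With rows sorted ascending by account, row 3 is account=AC10. month columns in first-appearance order: Jul, Nov, May, Sep, Jan; column 2 is Nov.
Long rows with account=AC10, month=Nov: 148 + 746 = 894.

894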